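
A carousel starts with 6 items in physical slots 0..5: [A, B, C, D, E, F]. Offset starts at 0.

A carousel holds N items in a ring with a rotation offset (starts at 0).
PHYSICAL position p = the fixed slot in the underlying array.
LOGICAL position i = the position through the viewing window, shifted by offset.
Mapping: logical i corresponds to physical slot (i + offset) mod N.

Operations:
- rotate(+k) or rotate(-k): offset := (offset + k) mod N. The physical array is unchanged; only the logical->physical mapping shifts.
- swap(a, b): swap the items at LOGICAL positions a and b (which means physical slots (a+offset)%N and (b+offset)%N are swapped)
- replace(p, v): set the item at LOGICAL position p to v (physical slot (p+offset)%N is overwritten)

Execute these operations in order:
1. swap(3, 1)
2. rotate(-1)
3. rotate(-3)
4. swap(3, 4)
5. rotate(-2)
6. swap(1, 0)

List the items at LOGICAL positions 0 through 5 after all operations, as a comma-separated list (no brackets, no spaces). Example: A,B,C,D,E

Answer: D,F,C,B,E,A

Derivation:
After op 1 (swap(3, 1)): offset=0, physical=[A,D,C,B,E,F], logical=[A,D,C,B,E,F]
After op 2 (rotate(-1)): offset=5, physical=[A,D,C,B,E,F], logical=[F,A,D,C,B,E]
After op 3 (rotate(-3)): offset=2, physical=[A,D,C,B,E,F], logical=[C,B,E,F,A,D]
After op 4 (swap(3, 4)): offset=2, physical=[F,D,C,B,E,A], logical=[C,B,E,A,F,D]
After op 5 (rotate(-2)): offset=0, physical=[F,D,C,B,E,A], logical=[F,D,C,B,E,A]
After op 6 (swap(1, 0)): offset=0, physical=[D,F,C,B,E,A], logical=[D,F,C,B,E,A]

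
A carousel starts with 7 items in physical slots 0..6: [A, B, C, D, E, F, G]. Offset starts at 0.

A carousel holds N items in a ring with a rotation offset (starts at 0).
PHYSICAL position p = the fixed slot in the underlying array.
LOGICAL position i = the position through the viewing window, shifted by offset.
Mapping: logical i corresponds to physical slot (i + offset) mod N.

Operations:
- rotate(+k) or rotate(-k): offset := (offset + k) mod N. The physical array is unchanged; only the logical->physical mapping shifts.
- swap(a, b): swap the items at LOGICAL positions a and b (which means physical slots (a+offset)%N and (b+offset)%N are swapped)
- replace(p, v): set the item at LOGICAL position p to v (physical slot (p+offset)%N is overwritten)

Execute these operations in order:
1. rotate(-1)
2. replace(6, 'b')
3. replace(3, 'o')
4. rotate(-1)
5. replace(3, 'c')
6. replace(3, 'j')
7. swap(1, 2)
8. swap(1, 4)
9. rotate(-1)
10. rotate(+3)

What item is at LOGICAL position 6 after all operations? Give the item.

After op 1 (rotate(-1)): offset=6, physical=[A,B,C,D,E,F,G], logical=[G,A,B,C,D,E,F]
After op 2 (replace(6, 'b')): offset=6, physical=[A,B,C,D,E,b,G], logical=[G,A,B,C,D,E,b]
After op 3 (replace(3, 'o')): offset=6, physical=[A,B,o,D,E,b,G], logical=[G,A,B,o,D,E,b]
After op 4 (rotate(-1)): offset=5, physical=[A,B,o,D,E,b,G], logical=[b,G,A,B,o,D,E]
After op 5 (replace(3, 'c')): offset=5, physical=[A,c,o,D,E,b,G], logical=[b,G,A,c,o,D,E]
After op 6 (replace(3, 'j')): offset=5, physical=[A,j,o,D,E,b,G], logical=[b,G,A,j,o,D,E]
After op 7 (swap(1, 2)): offset=5, physical=[G,j,o,D,E,b,A], logical=[b,A,G,j,o,D,E]
After op 8 (swap(1, 4)): offset=5, physical=[G,j,A,D,E,b,o], logical=[b,o,G,j,A,D,E]
After op 9 (rotate(-1)): offset=4, physical=[G,j,A,D,E,b,o], logical=[E,b,o,G,j,A,D]
After op 10 (rotate(+3)): offset=0, physical=[G,j,A,D,E,b,o], logical=[G,j,A,D,E,b,o]

Answer: o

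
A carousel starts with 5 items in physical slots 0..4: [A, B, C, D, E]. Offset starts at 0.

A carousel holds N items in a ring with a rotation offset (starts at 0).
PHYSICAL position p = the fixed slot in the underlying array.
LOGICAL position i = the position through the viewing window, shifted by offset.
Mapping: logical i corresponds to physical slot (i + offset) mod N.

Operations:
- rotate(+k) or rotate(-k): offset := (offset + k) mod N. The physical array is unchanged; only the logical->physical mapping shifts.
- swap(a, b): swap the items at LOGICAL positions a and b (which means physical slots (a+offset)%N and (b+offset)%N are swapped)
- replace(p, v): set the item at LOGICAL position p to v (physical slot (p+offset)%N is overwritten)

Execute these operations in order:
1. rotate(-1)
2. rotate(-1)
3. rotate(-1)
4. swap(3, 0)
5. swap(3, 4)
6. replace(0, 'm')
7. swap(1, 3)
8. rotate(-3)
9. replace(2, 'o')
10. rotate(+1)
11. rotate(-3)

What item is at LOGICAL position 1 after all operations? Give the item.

Answer: B

Derivation:
After op 1 (rotate(-1)): offset=4, physical=[A,B,C,D,E], logical=[E,A,B,C,D]
After op 2 (rotate(-1)): offset=3, physical=[A,B,C,D,E], logical=[D,E,A,B,C]
After op 3 (rotate(-1)): offset=2, physical=[A,B,C,D,E], logical=[C,D,E,A,B]
After op 4 (swap(3, 0)): offset=2, physical=[C,B,A,D,E], logical=[A,D,E,C,B]
After op 5 (swap(3, 4)): offset=2, physical=[B,C,A,D,E], logical=[A,D,E,B,C]
After op 6 (replace(0, 'm')): offset=2, physical=[B,C,m,D,E], logical=[m,D,E,B,C]
After op 7 (swap(1, 3)): offset=2, physical=[D,C,m,B,E], logical=[m,B,E,D,C]
After op 8 (rotate(-3)): offset=4, physical=[D,C,m,B,E], logical=[E,D,C,m,B]
After op 9 (replace(2, 'o')): offset=4, physical=[D,o,m,B,E], logical=[E,D,o,m,B]
After op 10 (rotate(+1)): offset=0, physical=[D,o,m,B,E], logical=[D,o,m,B,E]
After op 11 (rotate(-3)): offset=2, physical=[D,o,m,B,E], logical=[m,B,E,D,o]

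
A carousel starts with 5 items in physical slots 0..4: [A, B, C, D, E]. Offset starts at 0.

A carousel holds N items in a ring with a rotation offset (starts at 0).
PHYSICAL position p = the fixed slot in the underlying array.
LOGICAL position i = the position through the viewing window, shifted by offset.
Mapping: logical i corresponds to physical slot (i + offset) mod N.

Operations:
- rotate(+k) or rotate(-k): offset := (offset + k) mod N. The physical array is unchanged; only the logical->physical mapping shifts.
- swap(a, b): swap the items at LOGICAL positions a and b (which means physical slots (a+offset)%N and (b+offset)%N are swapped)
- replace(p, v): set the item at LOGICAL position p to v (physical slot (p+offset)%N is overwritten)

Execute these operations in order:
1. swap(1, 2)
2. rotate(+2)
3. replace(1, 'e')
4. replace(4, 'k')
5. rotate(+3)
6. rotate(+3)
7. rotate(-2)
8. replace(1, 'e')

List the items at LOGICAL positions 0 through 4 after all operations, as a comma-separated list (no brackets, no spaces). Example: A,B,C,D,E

After op 1 (swap(1, 2)): offset=0, physical=[A,C,B,D,E], logical=[A,C,B,D,E]
After op 2 (rotate(+2)): offset=2, physical=[A,C,B,D,E], logical=[B,D,E,A,C]
After op 3 (replace(1, 'e')): offset=2, physical=[A,C,B,e,E], logical=[B,e,E,A,C]
After op 4 (replace(4, 'k')): offset=2, physical=[A,k,B,e,E], logical=[B,e,E,A,k]
After op 5 (rotate(+3)): offset=0, physical=[A,k,B,e,E], logical=[A,k,B,e,E]
After op 6 (rotate(+3)): offset=3, physical=[A,k,B,e,E], logical=[e,E,A,k,B]
After op 7 (rotate(-2)): offset=1, physical=[A,k,B,e,E], logical=[k,B,e,E,A]
After op 8 (replace(1, 'e')): offset=1, physical=[A,k,e,e,E], logical=[k,e,e,E,A]

Answer: k,e,e,E,A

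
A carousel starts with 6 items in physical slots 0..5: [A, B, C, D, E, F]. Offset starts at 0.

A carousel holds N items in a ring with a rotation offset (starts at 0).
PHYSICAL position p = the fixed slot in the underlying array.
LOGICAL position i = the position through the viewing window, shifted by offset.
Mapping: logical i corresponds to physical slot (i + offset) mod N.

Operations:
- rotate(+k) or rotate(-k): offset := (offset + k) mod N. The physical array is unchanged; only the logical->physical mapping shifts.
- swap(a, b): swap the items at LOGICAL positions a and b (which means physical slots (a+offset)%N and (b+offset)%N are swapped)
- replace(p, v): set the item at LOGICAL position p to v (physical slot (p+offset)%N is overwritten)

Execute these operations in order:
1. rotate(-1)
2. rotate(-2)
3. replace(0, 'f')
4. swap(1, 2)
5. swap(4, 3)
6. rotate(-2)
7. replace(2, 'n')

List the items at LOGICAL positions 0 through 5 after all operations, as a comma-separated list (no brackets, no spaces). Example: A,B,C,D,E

After op 1 (rotate(-1)): offset=5, physical=[A,B,C,D,E,F], logical=[F,A,B,C,D,E]
After op 2 (rotate(-2)): offset=3, physical=[A,B,C,D,E,F], logical=[D,E,F,A,B,C]
After op 3 (replace(0, 'f')): offset=3, physical=[A,B,C,f,E,F], logical=[f,E,F,A,B,C]
After op 4 (swap(1, 2)): offset=3, physical=[A,B,C,f,F,E], logical=[f,F,E,A,B,C]
After op 5 (swap(4, 3)): offset=3, physical=[B,A,C,f,F,E], logical=[f,F,E,B,A,C]
After op 6 (rotate(-2)): offset=1, physical=[B,A,C,f,F,E], logical=[A,C,f,F,E,B]
After op 7 (replace(2, 'n')): offset=1, physical=[B,A,C,n,F,E], logical=[A,C,n,F,E,B]

Answer: A,C,n,F,E,B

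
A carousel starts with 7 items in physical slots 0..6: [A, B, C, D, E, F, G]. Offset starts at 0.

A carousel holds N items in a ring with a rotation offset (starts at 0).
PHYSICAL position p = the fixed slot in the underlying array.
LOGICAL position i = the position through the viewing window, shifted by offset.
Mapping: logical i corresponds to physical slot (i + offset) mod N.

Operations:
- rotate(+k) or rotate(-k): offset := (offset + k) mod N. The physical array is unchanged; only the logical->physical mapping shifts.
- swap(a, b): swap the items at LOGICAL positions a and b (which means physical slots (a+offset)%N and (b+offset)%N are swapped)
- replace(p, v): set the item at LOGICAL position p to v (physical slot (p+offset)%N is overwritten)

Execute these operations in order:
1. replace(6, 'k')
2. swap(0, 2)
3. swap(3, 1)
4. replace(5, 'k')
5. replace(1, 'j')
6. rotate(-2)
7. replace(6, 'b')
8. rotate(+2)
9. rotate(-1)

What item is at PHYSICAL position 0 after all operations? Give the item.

After op 1 (replace(6, 'k')): offset=0, physical=[A,B,C,D,E,F,k], logical=[A,B,C,D,E,F,k]
After op 2 (swap(0, 2)): offset=0, physical=[C,B,A,D,E,F,k], logical=[C,B,A,D,E,F,k]
After op 3 (swap(3, 1)): offset=0, physical=[C,D,A,B,E,F,k], logical=[C,D,A,B,E,F,k]
After op 4 (replace(5, 'k')): offset=0, physical=[C,D,A,B,E,k,k], logical=[C,D,A,B,E,k,k]
After op 5 (replace(1, 'j')): offset=0, physical=[C,j,A,B,E,k,k], logical=[C,j,A,B,E,k,k]
After op 6 (rotate(-2)): offset=5, physical=[C,j,A,B,E,k,k], logical=[k,k,C,j,A,B,E]
After op 7 (replace(6, 'b')): offset=5, physical=[C,j,A,B,b,k,k], logical=[k,k,C,j,A,B,b]
After op 8 (rotate(+2)): offset=0, physical=[C,j,A,B,b,k,k], logical=[C,j,A,B,b,k,k]
After op 9 (rotate(-1)): offset=6, physical=[C,j,A,B,b,k,k], logical=[k,C,j,A,B,b,k]

Answer: C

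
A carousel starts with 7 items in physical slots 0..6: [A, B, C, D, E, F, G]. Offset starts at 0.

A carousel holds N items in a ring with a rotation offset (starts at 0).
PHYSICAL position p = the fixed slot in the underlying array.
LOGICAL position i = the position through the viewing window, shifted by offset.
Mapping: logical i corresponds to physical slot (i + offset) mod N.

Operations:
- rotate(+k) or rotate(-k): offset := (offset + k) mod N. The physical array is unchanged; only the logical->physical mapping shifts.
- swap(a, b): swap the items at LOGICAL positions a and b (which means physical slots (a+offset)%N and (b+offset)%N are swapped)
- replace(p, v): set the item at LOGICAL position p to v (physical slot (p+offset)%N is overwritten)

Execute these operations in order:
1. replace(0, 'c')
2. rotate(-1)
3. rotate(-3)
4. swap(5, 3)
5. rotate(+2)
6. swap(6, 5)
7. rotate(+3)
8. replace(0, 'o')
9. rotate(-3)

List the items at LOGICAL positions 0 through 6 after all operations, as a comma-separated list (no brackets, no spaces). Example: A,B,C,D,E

Answer: F,B,c,o,C,E,D

Derivation:
After op 1 (replace(0, 'c')): offset=0, physical=[c,B,C,D,E,F,G], logical=[c,B,C,D,E,F,G]
After op 2 (rotate(-1)): offset=6, physical=[c,B,C,D,E,F,G], logical=[G,c,B,C,D,E,F]
After op 3 (rotate(-3)): offset=3, physical=[c,B,C,D,E,F,G], logical=[D,E,F,G,c,B,C]
After op 4 (swap(5, 3)): offset=3, physical=[c,G,C,D,E,F,B], logical=[D,E,F,B,c,G,C]
After op 5 (rotate(+2)): offset=5, physical=[c,G,C,D,E,F,B], logical=[F,B,c,G,C,D,E]
After op 6 (swap(6, 5)): offset=5, physical=[c,G,C,E,D,F,B], logical=[F,B,c,G,C,E,D]
After op 7 (rotate(+3)): offset=1, physical=[c,G,C,E,D,F,B], logical=[G,C,E,D,F,B,c]
After op 8 (replace(0, 'o')): offset=1, physical=[c,o,C,E,D,F,B], logical=[o,C,E,D,F,B,c]
After op 9 (rotate(-3)): offset=5, physical=[c,o,C,E,D,F,B], logical=[F,B,c,o,C,E,D]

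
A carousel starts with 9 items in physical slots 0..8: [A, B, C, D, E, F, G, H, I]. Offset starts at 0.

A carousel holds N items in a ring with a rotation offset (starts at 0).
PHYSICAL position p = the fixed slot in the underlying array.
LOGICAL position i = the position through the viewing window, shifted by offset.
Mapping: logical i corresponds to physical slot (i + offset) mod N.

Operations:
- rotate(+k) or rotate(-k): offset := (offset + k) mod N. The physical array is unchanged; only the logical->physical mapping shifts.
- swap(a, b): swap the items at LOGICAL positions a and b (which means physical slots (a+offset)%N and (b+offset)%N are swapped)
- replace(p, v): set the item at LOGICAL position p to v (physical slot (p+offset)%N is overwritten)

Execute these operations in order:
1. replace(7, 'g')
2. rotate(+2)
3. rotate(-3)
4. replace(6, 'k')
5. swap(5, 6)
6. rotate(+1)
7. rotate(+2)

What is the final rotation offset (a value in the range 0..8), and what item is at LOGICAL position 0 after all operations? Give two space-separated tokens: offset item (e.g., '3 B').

Answer: 2 C

Derivation:
After op 1 (replace(7, 'g')): offset=0, physical=[A,B,C,D,E,F,G,g,I], logical=[A,B,C,D,E,F,G,g,I]
After op 2 (rotate(+2)): offset=2, physical=[A,B,C,D,E,F,G,g,I], logical=[C,D,E,F,G,g,I,A,B]
After op 3 (rotate(-3)): offset=8, physical=[A,B,C,D,E,F,G,g,I], logical=[I,A,B,C,D,E,F,G,g]
After op 4 (replace(6, 'k')): offset=8, physical=[A,B,C,D,E,k,G,g,I], logical=[I,A,B,C,D,E,k,G,g]
After op 5 (swap(5, 6)): offset=8, physical=[A,B,C,D,k,E,G,g,I], logical=[I,A,B,C,D,k,E,G,g]
After op 6 (rotate(+1)): offset=0, physical=[A,B,C,D,k,E,G,g,I], logical=[A,B,C,D,k,E,G,g,I]
After op 7 (rotate(+2)): offset=2, physical=[A,B,C,D,k,E,G,g,I], logical=[C,D,k,E,G,g,I,A,B]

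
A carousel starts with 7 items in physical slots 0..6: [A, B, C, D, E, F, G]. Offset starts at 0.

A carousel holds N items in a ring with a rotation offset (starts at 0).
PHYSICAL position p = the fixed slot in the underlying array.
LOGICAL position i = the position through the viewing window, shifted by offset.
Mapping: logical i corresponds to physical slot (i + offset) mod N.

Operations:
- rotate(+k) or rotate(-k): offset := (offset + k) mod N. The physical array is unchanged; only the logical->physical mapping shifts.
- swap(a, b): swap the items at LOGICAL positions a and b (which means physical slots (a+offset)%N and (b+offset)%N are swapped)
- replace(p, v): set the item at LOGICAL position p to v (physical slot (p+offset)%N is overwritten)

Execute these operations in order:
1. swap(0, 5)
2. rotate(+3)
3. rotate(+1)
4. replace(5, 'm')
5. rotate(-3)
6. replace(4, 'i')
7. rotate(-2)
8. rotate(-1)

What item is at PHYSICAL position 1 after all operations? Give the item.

Answer: B

Derivation:
After op 1 (swap(0, 5)): offset=0, physical=[F,B,C,D,E,A,G], logical=[F,B,C,D,E,A,G]
After op 2 (rotate(+3)): offset=3, physical=[F,B,C,D,E,A,G], logical=[D,E,A,G,F,B,C]
After op 3 (rotate(+1)): offset=4, physical=[F,B,C,D,E,A,G], logical=[E,A,G,F,B,C,D]
After op 4 (replace(5, 'm')): offset=4, physical=[F,B,m,D,E,A,G], logical=[E,A,G,F,B,m,D]
After op 5 (rotate(-3)): offset=1, physical=[F,B,m,D,E,A,G], logical=[B,m,D,E,A,G,F]
After op 6 (replace(4, 'i')): offset=1, physical=[F,B,m,D,E,i,G], logical=[B,m,D,E,i,G,F]
After op 7 (rotate(-2)): offset=6, physical=[F,B,m,D,E,i,G], logical=[G,F,B,m,D,E,i]
After op 8 (rotate(-1)): offset=5, physical=[F,B,m,D,E,i,G], logical=[i,G,F,B,m,D,E]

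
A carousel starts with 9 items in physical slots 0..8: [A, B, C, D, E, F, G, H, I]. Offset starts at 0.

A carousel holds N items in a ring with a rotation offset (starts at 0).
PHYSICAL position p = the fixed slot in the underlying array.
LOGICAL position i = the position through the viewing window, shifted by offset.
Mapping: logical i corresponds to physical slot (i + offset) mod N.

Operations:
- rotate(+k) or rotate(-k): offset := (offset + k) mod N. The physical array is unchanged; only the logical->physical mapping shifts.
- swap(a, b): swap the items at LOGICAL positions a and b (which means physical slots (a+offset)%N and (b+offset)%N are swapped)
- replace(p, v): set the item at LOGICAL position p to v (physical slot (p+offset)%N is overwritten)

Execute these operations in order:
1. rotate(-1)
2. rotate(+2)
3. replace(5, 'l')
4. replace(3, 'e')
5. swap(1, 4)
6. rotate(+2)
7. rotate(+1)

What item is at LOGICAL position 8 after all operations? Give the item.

After op 1 (rotate(-1)): offset=8, physical=[A,B,C,D,E,F,G,H,I], logical=[I,A,B,C,D,E,F,G,H]
After op 2 (rotate(+2)): offset=1, physical=[A,B,C,D,E,F,G,H,I], logical=[B,C,D,E,F,G,H,I,A]
After op 3 (replace(5, 'l')): offset=1, physical=[A,B,C,D,E,F,l,H,I], logical=[B,C,D,E,F,l,H,I,A]
After op 4 (replace(3, 'e')): offset=1, physical=[A,B,C,D,e,F,l,H,I], logical=[B,C,D,e,F,l,H,I,A]
After op 5 (swap(1, 4)): offset=1, physical=[A,B,F,D,e,C,l,H,I], logical=[B,F,D,e,C,l,H,I,A]
After op 6 (rotate(+2)): offset=3, physical=[A,B,F,D,e,C,l,H,I], logical=[D,e,C,l,H,I,A,B,F]
After op 7 (rotate(+1)): offset=4, physical=[A,B,F,D,e,C,l,H,I], logical=[e,C,l,H,I,A,B,F,D]

Answer: D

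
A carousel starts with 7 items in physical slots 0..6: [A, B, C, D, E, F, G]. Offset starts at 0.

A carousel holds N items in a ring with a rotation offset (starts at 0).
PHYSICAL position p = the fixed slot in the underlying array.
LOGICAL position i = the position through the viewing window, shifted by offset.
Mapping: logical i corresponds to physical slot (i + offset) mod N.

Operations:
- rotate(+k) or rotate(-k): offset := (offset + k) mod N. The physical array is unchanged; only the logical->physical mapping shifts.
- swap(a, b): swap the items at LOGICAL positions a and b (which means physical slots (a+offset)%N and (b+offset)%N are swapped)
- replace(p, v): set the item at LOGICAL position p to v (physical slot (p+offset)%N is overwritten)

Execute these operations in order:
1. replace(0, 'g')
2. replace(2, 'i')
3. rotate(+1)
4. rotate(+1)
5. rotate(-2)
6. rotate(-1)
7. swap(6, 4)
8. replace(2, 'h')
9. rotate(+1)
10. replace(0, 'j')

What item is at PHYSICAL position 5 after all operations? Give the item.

After op 1 (replace(0, 'g')): offset=0, physical=[g,B,C,D,E,F,G], logical=[g,B,C,D,E,F,G]
After op 2 (replace(2, 'i')): offset=0, physical=[g,B,i,D,E,F,G], logical=[g,B,i,D,E,F,G]
After op 3 (rotate(+1)): offset=1, physical=[g,B,i,D,E,F,G], logical=[B,i,D,E,F,G,g]
After op 4 (rotate(+1)): offset=2, physical=[g,B,i,D,E,F,G], logical=[i,D,E,F,G,g,B]
After op 5 (rotate(-2)): offset=0, physical=[g,B,i,D,E,F,G], logical=[g,B,i,D,E,F,G]
After op 6 (rotate(-1)): offset=6, physical=[g,B,i,D,E,F,G], logical=[G,g,B,i,D,E,F]
After op 7 (swap(6, 4)): offset=6, physical=[g,B,i,F,E,D,G], logical=[G,g,B,i,F,E,D]
After op 8 (replace(2, 'h')): offset=6, physical=[g,h,i,F,E,D,G], logical=[G,g,h,i,F,E,D]
After op 9 (rotate(+1)): offset=0, physical=[g,h,i,F,E,D,G], logical=[g,h,i,F,E,D,G]
After op 10 (replace(0, 'j')): offset=0, physical=[j,h,i,F,E,D,G], logical=[j,h,i,F,E,D,G]

Answer: D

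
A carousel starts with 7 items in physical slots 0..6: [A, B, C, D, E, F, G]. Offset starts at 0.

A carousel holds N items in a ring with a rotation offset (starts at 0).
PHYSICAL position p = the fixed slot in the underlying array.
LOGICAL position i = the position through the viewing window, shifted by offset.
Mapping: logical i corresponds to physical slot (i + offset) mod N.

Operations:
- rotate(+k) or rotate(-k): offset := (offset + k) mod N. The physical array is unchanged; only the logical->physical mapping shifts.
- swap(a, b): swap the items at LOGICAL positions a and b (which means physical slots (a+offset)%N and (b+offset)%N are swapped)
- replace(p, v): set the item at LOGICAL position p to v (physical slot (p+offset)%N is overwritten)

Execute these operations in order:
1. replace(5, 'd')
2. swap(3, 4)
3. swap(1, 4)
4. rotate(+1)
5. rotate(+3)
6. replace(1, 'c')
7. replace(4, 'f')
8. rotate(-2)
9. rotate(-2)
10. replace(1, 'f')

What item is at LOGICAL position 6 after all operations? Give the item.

After op 1 (replace(5, 'd')): offset=0, physical=[A,B,C,D,E,d,G], logical=[A,B,C,D,E,d,G]
After op 2 (swap(3, 4)): offset=0, physical=[A,B,C,E,D,d,G], logical=[A,B,C,E,D,d,G]
After op 3 (swap(1, 4)): offset=0, physical=[A,D,C,E,B,d,G], logical=[A,D,C,E,B,d,G]
After op 4 (rotate(+1)): offset=1, physical=[A,D,C,E,B,d,G], logical=[D,C,E,B,d,G,A]
After op 5 (rotate(+3)): offset=4, physical=[A,D,C,E,B,d,G], logical=[B,d,G,A,D,C,E]
After op 6 (replace(1, 'c')): offset=4, physical=[A,D,C,E,B,c,G], logical=[B,c,G,A,D,C,E]
After op 7 (replace(4, 'f')): offset=4, physical=[A,f,C,E,B,c,G], logical=[B,c,G,A,f,C,E]
After op 8 (rotate(-2)): offset=2, physical=[A,f,C,E,B,c,G], logical=[C,E,B,c,G,A,f]
After op 9 (rotate(-2)): offset=0, physical=[A,f,C,E,B,c,G], logical=[A,f,C,E,B,c,G]
After op 10 (replace(1, 'f')): offset=0, physical=[A,f,C,E,B,c,G], logical=[A,f,C,E,B,c,G]

Answer: G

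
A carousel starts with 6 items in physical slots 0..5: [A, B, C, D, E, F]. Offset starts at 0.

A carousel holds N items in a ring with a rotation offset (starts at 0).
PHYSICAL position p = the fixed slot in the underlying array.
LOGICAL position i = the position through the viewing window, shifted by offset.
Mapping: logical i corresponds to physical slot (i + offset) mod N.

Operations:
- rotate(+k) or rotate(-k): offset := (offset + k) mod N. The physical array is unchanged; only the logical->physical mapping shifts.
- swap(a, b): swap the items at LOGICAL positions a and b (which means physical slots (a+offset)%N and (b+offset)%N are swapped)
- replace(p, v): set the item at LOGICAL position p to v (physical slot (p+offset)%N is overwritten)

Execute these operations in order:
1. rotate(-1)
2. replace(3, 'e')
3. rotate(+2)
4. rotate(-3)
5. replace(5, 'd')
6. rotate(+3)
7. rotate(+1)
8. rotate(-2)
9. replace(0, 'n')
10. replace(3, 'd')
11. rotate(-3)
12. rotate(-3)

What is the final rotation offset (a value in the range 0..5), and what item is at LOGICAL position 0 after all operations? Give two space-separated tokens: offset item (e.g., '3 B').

After op 1 (rotate(-1)): offset=5, physical=[A,B,C,D,E,F], logical=[F,A,B,C,D,E]
After op 2 (replace(3, 'e')): offset=5, physical=[A,B,e,D,E,F], logical=[F,A,B,e,D,E]
After op 3 (rotate(+2)): offset=1, physical=[A,B,e,D,E,F], logical=[B,e,D,E,F,A]
After op 4 (rotate(-3)): offset=4, physical=[A,B,e,D,E,F], logical=[E,F,A,B,e,D]
After op 5 (replace(5, 'd')): offset=4, physical=[A,B,e,d,E,F], logical=[E,F,A,B,e,d]
After op 6 (rotate(+3)): offset=1, physical=[A,B,e,d,E,F], logical=[B,e,d,E,F,A]
After op 7 (rotate(+1)): offset=2, physical=[A,B,e,d,E,F], logical=[e,d,E,F,A,B]
After op 8 (rotate(-2)): offset=0, physical=[A,B,e,d,E,F], logical=[A,B,e,d,E,F]
After op 9 (replace(0, 'n')): offset=0, physical=[n,B,e,d,E,F], logical=[n,B,e,d,E,F]
After op 10 (replace(3, 'd')): offset=0, physical=[n,B,e,d,E,F], logical=[n,B,e,d,E,F]
After op 11 (rotate(-3)): offset=3, physical=[n,B,e,d,E,F], logical=[d,E,F,n,B,e]
After op 12 (rotate(-3)): offset=0, physical=[n,B,e,d,E,F], logical=[n,B,e,d,E,F]

Answer: 0 n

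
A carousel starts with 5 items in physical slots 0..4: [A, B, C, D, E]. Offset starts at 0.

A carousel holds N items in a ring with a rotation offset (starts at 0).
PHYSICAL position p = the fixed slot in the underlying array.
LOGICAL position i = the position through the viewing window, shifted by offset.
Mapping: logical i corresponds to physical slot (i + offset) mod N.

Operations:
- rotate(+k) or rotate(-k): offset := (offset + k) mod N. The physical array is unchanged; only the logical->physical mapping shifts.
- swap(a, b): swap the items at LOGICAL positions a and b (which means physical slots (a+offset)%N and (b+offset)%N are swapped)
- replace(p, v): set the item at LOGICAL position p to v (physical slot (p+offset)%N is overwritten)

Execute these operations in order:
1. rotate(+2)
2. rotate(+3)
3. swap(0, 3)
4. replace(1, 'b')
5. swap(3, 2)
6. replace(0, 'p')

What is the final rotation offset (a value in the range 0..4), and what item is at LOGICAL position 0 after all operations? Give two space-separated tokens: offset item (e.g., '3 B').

Answer: 0 p

Derivation:
After op 1 (rotate(+2)): offset=2, physical=[A,B,C,D,E], logical=[C,D,E,A,B]
After op 2 (rotate(+3)): offset=0, physical=[A,B,C,D,E], logical=[A,B,C,D,E]
After op 3 (swap(0, 3)): offset=0, physical=[D,B,C,A,E], logical=[D,B,C,A,E]
After op 4 (replace(1, 'b')): offset=0, physical=[D,b,C,A,E], logical=[D,b,C,A,E]
After op 5 (swap(3, 2)): offset=0, physical=[D,b,A,C,E], logical=[D,b,A,C,E]
After op 6 (replace(0, 'p')): offset=0, physical=[p,b,A,C,E], logical=[p,b,A,C,E]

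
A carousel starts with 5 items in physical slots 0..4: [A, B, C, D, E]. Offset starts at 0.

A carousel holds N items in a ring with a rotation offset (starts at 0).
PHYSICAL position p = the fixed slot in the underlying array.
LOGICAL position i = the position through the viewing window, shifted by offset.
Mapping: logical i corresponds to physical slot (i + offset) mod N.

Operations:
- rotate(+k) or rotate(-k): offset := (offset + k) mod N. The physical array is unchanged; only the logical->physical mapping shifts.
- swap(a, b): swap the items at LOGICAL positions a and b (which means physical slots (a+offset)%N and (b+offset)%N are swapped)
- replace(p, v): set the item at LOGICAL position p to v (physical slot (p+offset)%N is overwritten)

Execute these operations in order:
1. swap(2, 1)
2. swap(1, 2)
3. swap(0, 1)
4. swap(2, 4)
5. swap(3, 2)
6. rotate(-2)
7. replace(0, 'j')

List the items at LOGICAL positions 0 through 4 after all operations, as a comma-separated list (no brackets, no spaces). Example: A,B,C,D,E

Answer: j,C,B,A,D

Derivation:
After op 1 (swap(2, 1)): offset=0, physical=[A,C,B,D,E], logical=[A,C,B,D,E]
After op 2 (swap(1, 2)): offset=0, physical=[A,B,C,D,E], logical=[A,B,C,D,E]
After op 3 (swap(0, 1)): offset=0, physical=[B,A,C,D,E], logical=[B,A,C,D,E]
After op 4 (swap(2, 4)): offset=0, physical=[B,A,E,D,C], logical=[B,A,E,D,C]
After op 5 (swap(3, 2)): offset=0, physical=[B,A,D,E,C], logical=[B,A,D,E,C]
After op 6 (rotate(-2)): offset=3, physical=[B,A,D,E,C], logical=[E,C,B,A,D]
After op 7 (replace(0, 'j')): offset=3, physical=[B,A,D,j,C], logical=[j,C,B,A,D]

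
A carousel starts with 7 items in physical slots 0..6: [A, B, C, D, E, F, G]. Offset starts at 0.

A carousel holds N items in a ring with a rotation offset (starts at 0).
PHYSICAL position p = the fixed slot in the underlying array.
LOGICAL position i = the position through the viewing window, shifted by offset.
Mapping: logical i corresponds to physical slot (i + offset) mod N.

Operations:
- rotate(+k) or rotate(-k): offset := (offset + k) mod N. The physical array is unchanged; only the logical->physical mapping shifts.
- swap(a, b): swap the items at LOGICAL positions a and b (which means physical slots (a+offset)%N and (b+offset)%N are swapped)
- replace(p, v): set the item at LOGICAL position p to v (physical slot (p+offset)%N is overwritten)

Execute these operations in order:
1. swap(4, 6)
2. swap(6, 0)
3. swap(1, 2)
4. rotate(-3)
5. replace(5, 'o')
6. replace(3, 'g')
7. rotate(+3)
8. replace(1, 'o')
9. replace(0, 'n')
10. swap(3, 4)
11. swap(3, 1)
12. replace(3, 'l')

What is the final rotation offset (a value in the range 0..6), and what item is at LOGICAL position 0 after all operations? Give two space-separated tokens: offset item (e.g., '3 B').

Answer: 0 n

Derivation:
After op 1 (swap(4, 6)): offset=0, physical=[A,B,C,D,G,F,E], logical=[A,B,C,D,G,F,E]
After op 2 (swap(6, 0)): offset=0, physical=[E,B,C,D,G,F,A], logical=[E,B,C,D,G,F,A]
After op 3 (swap(1, 2)): offset=0, physical=[E,C,B,D,G,F,A], logical=[E,C,B,D,G,F,A]
After op 4 (rotate(-3)): offset=4, physical=[E,C,B,D,G,F,A], logical=[G,F,A,E,C,B,D]
After op 5 (replace(5, 'o')): offset=4, physical=[E,C,o,D,G,F,A], logical=[G,F,A,E,C,o,D]
After op 6 (replace(3, 'g')): offset=4, physical=[g,C,o,D,G,F,A], logical=[G,F,A,g,C,o,D]
After op 7 (rotate(+3)): offset=0, physical=[g,C,o,D,G,F,A], logical=[g,C,o,D,G,F,A]
After op 8 (replace(1, 'o')): offset=0, physical=[g,o,o,D,G,F,A], logical=[g,o,o,D,G,F,A]
After op 9 (replace(0, 'n')): offset=0, physical=[n,o,o,D,G,F,A], logical=[n,o,o,D,G,F,A]
After op 10 (swap(3, 4)): offset=0, physical=[n,o,o,G,D,F,A], logical=[n,o,o,G,D,F,A]
After op 11 (swap(3, 1)): offset=0, physical=[n,G,o,o,D,F,A], logical=[n,G,o,o,D,F,A]
After op 12 (replace(3, 'l')): offset=0, physical=[n,G,o,l,D,F,A], logical=[n,G,o,l,D,F,A]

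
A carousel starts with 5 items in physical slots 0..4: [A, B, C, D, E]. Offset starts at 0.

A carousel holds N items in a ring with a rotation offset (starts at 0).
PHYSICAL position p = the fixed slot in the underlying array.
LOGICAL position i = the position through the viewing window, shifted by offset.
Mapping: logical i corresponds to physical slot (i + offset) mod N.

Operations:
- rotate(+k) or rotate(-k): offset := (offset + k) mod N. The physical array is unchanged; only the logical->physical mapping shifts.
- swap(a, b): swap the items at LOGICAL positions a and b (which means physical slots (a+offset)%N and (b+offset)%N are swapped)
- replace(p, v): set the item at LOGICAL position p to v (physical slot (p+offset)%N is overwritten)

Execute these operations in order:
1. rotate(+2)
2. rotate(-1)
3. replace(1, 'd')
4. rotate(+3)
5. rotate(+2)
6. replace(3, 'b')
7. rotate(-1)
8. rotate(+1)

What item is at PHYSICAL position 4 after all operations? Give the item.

After op 1 (rotate(+2)): offset=2, physical=[A,B,C,D,E], logical=[C,D,E,A,B]
After op 2 (rotate(-1)): offset=1, physical=[A,B,C,D,E], logical=[B,C,D,E,A]
After op 3 (replace(1, 'd')): offset=1, physical=[A,B,d,D,E], logical=[B,d,D,E,A]
After op 4 (rotate(+3)): offset=4, physical=[A,B,d,D,E], logical=[E,A,B,d,D]
After op 5 (rotate(+2)): offset=1, physical=[A,B,d,D,E], logical=[B,d,D,E,A]
After op 6 (replace(3, 'b')): offset=1, physical=[A,B,d,D,b], logical=[B,d,D,b,A]
After op 7 (rotate(-1)): offset=0, physical=[A,B,d,D,b], logical=[A,B,d,D,b]
After op 8 (rotate(+1)): offset=1, physical=[A,B,d,D,b], logical=[B,d,D,b,A]

Answer: b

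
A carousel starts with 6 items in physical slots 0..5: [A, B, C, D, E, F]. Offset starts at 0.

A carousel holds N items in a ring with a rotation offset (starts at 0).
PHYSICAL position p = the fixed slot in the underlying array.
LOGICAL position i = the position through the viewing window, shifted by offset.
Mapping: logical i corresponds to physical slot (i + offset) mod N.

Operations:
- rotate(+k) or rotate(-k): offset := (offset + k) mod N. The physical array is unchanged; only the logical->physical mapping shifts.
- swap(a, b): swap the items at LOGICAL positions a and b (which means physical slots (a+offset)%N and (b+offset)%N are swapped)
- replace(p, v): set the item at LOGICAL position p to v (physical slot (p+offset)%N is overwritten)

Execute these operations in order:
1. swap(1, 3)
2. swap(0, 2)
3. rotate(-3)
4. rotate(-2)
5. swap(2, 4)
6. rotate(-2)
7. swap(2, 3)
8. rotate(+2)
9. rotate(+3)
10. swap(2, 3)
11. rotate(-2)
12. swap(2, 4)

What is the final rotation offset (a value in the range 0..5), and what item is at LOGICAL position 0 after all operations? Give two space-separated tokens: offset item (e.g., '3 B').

Answer: 2 D

Derivation:
After op 1 (swap(1, 3)): offset=0, physical=[A,D,C,B,E,F], logical=[A,D,C,B,E,F]
After op 2 (swap(0, 2)): offset=0, physical=[C,D,A,B,E,F], logical=[C,D,A,B,E,F]
After op 3 (rotate(-3)): offset=3, physical=[C,D,A,B,E,F], logical=[B,E,F,C,D,A]
After op 4 (rotate(-2)): offset=1, physical=[C,D,A,B,E,F], logical=[D,A,B,E,F,C]
After op 5 (swap(2, 4)): offset=1, physical=[C,D,A,F,E,B], logical=[D,A,F,E,B,C]
After op 6 (rotate(-2)): offset=5, physical=[C,D,A,F,E,B], logical=[B,C,D,A,F,E]
After op 7 (swap(2, 3)): offset=5, physical=[C,A,D,F,E,B], logical=[B,C,A,D,F,E]
After op 8 (rotate(+2)): offset=1, physical=[C,A,D,F,E,B], logical=[A,D,F,E,B,C]
After op 9 (rotate(+3)): offset=4, physical=[C,A,D,F,E,B], logical=[E,B,C,A,D,F]
After op 10 (swap(2, 3)): offset=4, physical=[A,C,D,F,E,B], logical=[E,B,A,C,D,F]
After op 11 (rotate(-2)): offset=2, physical=[A,C,D,F,E,B], logical=[D,F,E,B,A,C]
After op 12 (swap(2, 4)): offset=2, physical=[E,C,D,F,A,B], logical=[D,F,A,B,E,C]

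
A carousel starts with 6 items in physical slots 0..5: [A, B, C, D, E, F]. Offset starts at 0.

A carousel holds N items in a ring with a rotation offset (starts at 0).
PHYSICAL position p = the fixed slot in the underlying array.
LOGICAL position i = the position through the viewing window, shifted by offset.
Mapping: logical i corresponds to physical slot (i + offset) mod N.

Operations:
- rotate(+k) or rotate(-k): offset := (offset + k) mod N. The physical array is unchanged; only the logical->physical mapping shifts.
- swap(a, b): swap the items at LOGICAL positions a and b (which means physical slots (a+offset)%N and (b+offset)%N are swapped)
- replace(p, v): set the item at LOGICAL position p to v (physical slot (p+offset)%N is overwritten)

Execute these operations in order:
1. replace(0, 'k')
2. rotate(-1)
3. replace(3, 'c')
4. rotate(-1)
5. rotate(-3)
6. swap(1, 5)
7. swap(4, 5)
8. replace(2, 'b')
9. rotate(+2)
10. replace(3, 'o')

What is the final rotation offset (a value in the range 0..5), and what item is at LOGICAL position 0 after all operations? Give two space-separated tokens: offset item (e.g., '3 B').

Answer: 3 b

Derivation:
After op 1 (replace(0, 'k')): offset=0, physical=[k,B,C,D,E,F], logical=[k,B,C,D,E,F]
After op 2 (rotate(-1)): offset=5, physical=[k,B,C,D,E,F], logical=[F,k,B,C,D,E]
After op 3 (replace(3, 'c')): offset=5, physical=[k,B,c,D,E,F], logical=[F,k,B,c,D,E]
After op 4 (rotate(-1)): offset=4, physical=[k,B,c,D,E,F], logical=[E,F,k,B,c,D]
After op 5 (rotate(-3)): offset=1, physical=[k,B,c,D,E,F], logical=[B,c,D,E,F,k]
After op 6 (swap(1, 5)): offset=1, physical=[c,B,k,D,E,F], logical=[B,k,D,E,F,c]
After op 7 (swap(4, 5)): offset=1, physical=[F,B,k,D,E,c], logical=[B,k,D,E,c,F]
After op 8 (replace(2, 'b')): offset=1, physical=[F,B,k,b,E,c], logical=[B,k,b,E,c,F]
After op 9 (rotate(+2)): offset=3, physical=[F,B,k,b,E,c], logical=[b,E,c,F,B,k]
After op 10 (replace(3, 'o')): offset=3, physical=[o,B,k,b,E,c], logical=[b,E,c,o,B,k]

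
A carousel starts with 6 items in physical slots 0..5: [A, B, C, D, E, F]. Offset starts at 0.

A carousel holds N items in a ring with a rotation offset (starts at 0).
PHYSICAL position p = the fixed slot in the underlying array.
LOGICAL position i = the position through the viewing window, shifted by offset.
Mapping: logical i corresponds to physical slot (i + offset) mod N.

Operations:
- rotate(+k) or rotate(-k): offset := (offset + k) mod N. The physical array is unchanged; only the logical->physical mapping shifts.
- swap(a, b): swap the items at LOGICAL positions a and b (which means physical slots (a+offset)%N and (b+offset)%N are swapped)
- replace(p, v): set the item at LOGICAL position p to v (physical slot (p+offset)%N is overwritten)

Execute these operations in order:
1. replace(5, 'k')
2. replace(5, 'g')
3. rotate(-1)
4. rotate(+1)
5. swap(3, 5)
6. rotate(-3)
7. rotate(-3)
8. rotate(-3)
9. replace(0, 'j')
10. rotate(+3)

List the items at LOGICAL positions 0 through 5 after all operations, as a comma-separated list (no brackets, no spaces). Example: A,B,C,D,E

After op 1 (replace(5, 'k')): offset=0, physical=[A,B,C,D,E,k], logical=[A,B,C,D,E,k]
After op 2 (replace(5, 'g')): offset=0, physical=[A,B,C,D,E,g], logical=[A,B,C,D,E,g]
After op 3 (rotate(-1)): offset=5, physical=[A,B,C,D,E,g], logical=[g,A,B,C,D,E]
After op 4 (rotate(+1)): offset=0, physical=[A,B,C,D,E,g], logical=[A,B,C,D,E,g]
After op 5 (swap(3, 5)): offset=0, physical=[A,B,C,g,E,D], logical=[A,B,C,g,E,D]
After op 6 (rotate(-3)): offset=3, physical=[A,B,C,g,E,D], logical=[g,E,D,A,B,C]
After op 7 (rotate(-3)): offset=0, physical=[A,B,C,g,E,D], logical=[A,B,C,g,E,D]
After op 8 (rotate(-3)): offset=3, physical=[A,B,C,g,E,D], logical=[g,E,D,A,B,C]
After op 9 (replace(0, 'j')): offset=3, physical=[A,B,C,j,E,D], logical=[j,E,D,A,B,C]
After op 10 (rotate(+3)): offset=0, physical=[A,B,C,j,E,D], logical=[A,B,C,j,E,D]

Answer: A,B,C,j,E,D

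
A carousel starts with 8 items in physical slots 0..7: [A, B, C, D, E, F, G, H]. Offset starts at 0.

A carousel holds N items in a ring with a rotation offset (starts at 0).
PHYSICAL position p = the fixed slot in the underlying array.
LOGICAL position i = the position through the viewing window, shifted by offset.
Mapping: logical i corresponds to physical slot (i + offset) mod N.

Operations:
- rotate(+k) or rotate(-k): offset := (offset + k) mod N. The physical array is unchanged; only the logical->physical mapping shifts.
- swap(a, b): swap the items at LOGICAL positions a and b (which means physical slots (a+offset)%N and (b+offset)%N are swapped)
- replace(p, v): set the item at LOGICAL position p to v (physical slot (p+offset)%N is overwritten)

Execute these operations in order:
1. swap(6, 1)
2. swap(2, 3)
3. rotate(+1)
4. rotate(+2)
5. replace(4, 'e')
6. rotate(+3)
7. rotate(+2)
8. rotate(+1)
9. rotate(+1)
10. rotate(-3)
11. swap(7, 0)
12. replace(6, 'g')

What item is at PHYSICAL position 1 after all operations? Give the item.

Answer: G

Derivation:
After op 1 (swap(6, 1)): offset=0, physical=[A,G,C,D,E,F,B,H], logical=[A,G,C,D,E,F,B,H]
After op 2 (swap(2, 3)): offset=0, physical=[A,G,D,C,E,F,B,H], logical=[A,G,D,C,E,F,B,H]
After op 3 (rotate(+1)): offset=1, physical=[A,G,D,C,E,F,B,H], logical=[G,D,C,E,F,B,H,A]
After op 4 (rotate(+2)): offset=3, physical=[A,G,D,C,E,F,B,H], logical=[C,E,F,B,H,A,G,D]
After op 5 (replace(4, 'e')): offset=3, physical=[A,G,D,C,E,F,B,e], logical=[C,E,F,B,e,A,G,D]
After op 6 (rotate(+3)): offset=6, physical=[A,G,D,C,E,F,B,e], logical=[B,e,A,G,D,C,E,F]
After op 7 (rotate(+2)): offset=0, physical=[A,G,D,C,E,F,B,e], logical=[A,G,D,C,E,F,B,e]
After op 8 (rotate(+1)): offset=1, physical=[A,G,D,C,E,F,B,e], logical=[G,D,C,E,F,B,e,A]
After op 9 (rotate(+1)): offset=2, physical=[A,G,D,C,E,F,B,e], logical=[D,C,E,F,B,e,A,G]
After op 10 (rotate(-3)): offset=7, physical=[A,G,D,C,E,F,B,e], logical=[e,A,G,D,C,E,F,B]
After op 11 (swap(7, 0)): offset=7, physical=[A,G,D,C,E,F,e,B], logical=[B,A,G,D,C,E,F,e]
After op 12 (replace(6, 'g')): offset=7, physical=[A,G,D,C,E,g,e,B], logical=[B,A,G,D,C,E,g,e]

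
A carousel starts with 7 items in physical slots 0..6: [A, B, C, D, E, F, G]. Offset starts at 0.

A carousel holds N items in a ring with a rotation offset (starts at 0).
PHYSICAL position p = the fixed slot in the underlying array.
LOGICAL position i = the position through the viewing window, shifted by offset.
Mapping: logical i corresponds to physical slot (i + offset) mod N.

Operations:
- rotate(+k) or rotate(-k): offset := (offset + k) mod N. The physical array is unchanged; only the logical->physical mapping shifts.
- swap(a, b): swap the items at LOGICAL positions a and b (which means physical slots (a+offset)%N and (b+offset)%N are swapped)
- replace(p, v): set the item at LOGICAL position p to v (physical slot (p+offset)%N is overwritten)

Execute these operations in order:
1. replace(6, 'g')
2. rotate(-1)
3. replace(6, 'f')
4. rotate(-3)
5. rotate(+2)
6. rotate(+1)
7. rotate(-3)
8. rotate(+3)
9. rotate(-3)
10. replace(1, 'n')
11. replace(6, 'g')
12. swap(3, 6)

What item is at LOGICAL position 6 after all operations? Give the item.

After op 1 (replace(6, 'g')): offset=0, physical=[A,B,C,D,E,F,g], logical=[A,B,C,D,E,F,g]
After op 2 (rotate(-1)): offset=6, physical=[A,B,C,D,E,F,g], logical=[g,A,B,C,D,E,F]
After op 3 (replace(6, 'f')): offset=6, physical=[A,B,C,D,E,f,g], logical=[g,A,B,C,D,E,f]
After op 4 (rotate(-3)): offset=3, physical=[A,B,C,D,E,f,g], logical=[D,E,f,g,A,B,C]
After op 5 (rotate(+2)): offset=5, physical=[A,B,C,D,E,f,g], logical=[f,g,A,B,C,D,E]
After op 6 (rotate(+1)): offset=6, physical=[A,B,C,D,E,f,g], logical=[g,A,B,C,D,E,f]
After op 7 (rotate(-3)): offset=3, physical=[A,B,C,D,E,f,g], logical=[D,E,f,g,A,B,C]
After op 8 (rotate(+3)): offset=6, physical=[A,B,C,D,E,f,g], logical=[g,A,B,C,D,E,f]
After op 9 (rotate(-3)): offset=3, physical=[A,B,C,D,E,f,g], logical=[D,E,f,g,A,B,C]
After op 10 (replace(1, 'n')): offset=3, physical=[A,B,C,D,n,f,g], logical=[D,n,f,g,A,B,C]
After op 11 (replace(6, 'g')): offset=3, physical=[A,B,g,D,n,f,g], logical=[D,n,f,g,A,B,g]
After op 12 (swap(3, 6)): offset=3, physical=[A,B,g,D,n,f,g], logical=[D,n,f,g,A,B,g]

Answer: g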